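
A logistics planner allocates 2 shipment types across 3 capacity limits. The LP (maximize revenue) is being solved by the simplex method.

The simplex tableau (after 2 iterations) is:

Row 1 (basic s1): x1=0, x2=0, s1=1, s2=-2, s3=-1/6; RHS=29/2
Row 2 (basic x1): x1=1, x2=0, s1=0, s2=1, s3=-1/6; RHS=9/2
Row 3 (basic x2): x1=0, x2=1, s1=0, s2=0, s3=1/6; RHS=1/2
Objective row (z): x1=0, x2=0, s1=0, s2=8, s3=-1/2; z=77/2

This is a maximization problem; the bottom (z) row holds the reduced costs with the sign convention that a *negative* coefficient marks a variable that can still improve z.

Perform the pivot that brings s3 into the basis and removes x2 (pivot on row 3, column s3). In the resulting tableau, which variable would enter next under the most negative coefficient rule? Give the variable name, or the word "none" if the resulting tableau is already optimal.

none

Pivot element 1/6. New z-row = old z-row − (-1/2)·(row 3/(1/6)).
Updated z-row coefficients: x1: 0, x2: 3, s1: 0, s2: 8, s3: 0.
No coefficient is strictly negative; the tableau after this pivot is optimal.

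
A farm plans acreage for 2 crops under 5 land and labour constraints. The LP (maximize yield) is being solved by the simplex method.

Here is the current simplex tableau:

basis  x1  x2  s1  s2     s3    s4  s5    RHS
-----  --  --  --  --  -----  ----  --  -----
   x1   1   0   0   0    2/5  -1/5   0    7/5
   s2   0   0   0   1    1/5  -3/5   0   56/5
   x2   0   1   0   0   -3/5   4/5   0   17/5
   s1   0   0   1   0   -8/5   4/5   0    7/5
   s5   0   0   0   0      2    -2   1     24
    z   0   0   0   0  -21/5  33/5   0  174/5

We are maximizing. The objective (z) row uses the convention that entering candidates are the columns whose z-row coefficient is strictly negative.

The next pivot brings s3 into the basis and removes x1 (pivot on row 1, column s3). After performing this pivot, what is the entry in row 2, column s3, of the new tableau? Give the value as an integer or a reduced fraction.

Pivot element is row 1, column s3: 2/5.
Normalize row 1: new (row 1, s3) = (2/5)/(2/5) = 1.
row 2 ← row 2 − (1/5)·(new row 1): 1/5 − (1/5)·1 = 0.

0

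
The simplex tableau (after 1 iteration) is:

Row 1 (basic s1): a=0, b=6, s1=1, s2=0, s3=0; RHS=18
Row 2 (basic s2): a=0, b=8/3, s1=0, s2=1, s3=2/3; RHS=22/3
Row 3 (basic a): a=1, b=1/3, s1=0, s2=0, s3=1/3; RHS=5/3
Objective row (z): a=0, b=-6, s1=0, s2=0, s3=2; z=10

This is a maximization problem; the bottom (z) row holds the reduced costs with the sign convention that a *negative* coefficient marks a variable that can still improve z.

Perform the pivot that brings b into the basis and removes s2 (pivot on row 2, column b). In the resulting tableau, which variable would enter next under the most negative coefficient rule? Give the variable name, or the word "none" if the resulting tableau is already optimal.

Pivot element 8/3. New z-row = old z-row − (-6)·(row 2/(8/3)).
Updated z-row coefficients: a: 0, b: 0, s1: 0, s2: 9/4, s3: 7/2.
No coefficient is strictly negative; the tableau after this pivot is optimal.

none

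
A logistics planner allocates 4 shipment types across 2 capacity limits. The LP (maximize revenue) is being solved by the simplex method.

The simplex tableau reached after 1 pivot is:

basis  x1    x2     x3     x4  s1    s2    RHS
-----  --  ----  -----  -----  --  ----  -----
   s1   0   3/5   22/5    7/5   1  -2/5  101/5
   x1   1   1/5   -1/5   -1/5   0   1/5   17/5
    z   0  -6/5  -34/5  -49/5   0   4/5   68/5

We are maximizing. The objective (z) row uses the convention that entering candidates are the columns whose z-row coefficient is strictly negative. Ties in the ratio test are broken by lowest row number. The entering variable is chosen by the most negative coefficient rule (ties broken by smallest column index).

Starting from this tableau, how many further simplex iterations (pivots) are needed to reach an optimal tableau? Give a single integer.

2

pivot: x4 in, s1 out → z = 155
pivot: s2 in, x1 out → z = 243
No improving column remains; optimal.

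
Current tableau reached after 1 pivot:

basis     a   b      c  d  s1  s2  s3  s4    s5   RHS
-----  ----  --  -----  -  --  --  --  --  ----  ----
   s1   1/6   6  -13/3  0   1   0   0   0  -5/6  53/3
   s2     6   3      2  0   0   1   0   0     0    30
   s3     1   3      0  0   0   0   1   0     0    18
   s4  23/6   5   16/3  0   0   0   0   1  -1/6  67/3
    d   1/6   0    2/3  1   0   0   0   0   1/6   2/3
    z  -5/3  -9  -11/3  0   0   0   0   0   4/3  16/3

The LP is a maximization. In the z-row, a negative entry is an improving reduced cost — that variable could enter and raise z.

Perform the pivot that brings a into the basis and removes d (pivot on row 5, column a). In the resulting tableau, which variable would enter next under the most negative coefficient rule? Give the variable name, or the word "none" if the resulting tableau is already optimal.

b

Pivot element 1/6. New z-row = old z-row − (-5/3)·(row 5/(1/6)).
Updated z-row coefficients: a: 0, b: -9, c: 3, d: 10, s1: 0, s2: 0, s3: 0, s4: 0, s5: 3.
The most negative is -9 in column b, so b would enter next.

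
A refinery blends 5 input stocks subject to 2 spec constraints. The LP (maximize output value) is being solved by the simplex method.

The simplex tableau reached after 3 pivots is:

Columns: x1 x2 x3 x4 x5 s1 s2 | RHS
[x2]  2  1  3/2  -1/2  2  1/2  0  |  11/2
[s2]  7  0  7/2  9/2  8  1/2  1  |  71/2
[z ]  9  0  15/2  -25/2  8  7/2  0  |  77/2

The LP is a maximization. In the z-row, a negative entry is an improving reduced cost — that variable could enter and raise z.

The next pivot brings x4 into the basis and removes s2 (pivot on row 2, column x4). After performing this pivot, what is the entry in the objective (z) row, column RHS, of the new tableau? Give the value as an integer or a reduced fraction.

1234/9

Pivot element is row 2, column x4: 9/2.
Normalize row 2: new (row 2, RHS) = (71/2)/(9/2) = 71/9.
z-row ← z-row − (-25/2)·(new row 2): 77/2 − (-25/2)·(71/9) = 1234/9.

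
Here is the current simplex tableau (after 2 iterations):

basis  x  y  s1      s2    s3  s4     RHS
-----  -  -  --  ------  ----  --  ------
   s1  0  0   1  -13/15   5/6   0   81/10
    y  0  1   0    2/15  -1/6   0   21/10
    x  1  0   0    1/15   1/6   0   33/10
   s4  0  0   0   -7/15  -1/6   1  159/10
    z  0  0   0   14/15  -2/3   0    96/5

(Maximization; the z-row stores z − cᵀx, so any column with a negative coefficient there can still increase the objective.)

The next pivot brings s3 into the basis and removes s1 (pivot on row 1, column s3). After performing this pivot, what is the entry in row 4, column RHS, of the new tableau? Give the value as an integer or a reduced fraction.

438/25

Pivot element is row 1, column s3: 5/6.
Normalize row 1: new (row 1, RHS) = (81/10)/(5/6) = 243/25.
row 4 ← row 4 − (-1/6)·(new row 1): 159/10 − (-1/6)·(243/25) = 438/25.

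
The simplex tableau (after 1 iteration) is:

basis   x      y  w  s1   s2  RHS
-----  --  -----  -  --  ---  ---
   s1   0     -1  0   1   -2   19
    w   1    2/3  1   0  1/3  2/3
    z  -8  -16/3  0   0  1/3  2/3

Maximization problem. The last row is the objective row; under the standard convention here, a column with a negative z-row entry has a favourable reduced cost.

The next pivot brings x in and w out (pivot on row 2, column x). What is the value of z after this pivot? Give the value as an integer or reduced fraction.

Minimum ratio for x: (2/3)/1 = 2/3.
z changes by −(z-row coeff of x)·ratio = −(-8)·(2/3) = 16/3.
New z = 2/3 + (16/3) = 6.

6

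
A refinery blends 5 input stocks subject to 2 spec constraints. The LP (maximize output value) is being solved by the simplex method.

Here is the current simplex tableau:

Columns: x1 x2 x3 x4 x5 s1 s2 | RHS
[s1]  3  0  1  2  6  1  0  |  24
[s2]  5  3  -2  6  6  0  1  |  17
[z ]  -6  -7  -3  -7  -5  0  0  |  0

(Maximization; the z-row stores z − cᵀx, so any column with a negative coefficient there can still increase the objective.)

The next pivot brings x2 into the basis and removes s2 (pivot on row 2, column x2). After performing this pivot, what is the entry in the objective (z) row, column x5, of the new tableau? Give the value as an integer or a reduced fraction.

Pivot element is row 2, column x2: 3.
Normalize row 2: new (row 2, x5) = 6/3 = 2.
z-row ← z-row − (-7)·(new row 2): -5 − (-7)·2 = 9.

9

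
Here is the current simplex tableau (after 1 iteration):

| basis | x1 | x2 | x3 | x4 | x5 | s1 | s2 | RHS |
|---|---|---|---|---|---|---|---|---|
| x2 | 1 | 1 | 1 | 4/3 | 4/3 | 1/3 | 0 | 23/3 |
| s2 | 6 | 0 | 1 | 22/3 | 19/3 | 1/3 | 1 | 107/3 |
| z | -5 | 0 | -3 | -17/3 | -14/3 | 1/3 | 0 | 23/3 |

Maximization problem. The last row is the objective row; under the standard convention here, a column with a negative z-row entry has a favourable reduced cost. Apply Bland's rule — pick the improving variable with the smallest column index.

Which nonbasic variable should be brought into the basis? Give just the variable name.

x1

Objective-row coefficients: x1: -5, x2: 0, x3: -3, x4: -17/3, x5: -14/3, s1: 1/3, s2: 0.
Improving columns: x1, x3, x4, x5. Bland's rule picks the smallest column index → x1.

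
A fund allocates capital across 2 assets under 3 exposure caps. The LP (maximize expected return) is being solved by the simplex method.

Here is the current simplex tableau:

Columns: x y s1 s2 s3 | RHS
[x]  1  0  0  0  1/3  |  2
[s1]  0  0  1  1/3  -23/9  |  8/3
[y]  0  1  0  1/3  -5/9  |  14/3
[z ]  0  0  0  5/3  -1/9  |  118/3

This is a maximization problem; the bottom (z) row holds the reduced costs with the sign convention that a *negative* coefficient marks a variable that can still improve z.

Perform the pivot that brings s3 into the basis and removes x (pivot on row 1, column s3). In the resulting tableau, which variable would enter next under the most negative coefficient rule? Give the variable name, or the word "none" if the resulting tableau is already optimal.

none

Pivot element 1/3. New z-row = old z-row − (-1/9)·(row 1/(1/3)).
Updated z-row coefficients: x: 1/3, y: 0, s1: 0, s2: 5/3, s3: 0.
No coefficient is strictly negative; the tableau after this pivot is optimal.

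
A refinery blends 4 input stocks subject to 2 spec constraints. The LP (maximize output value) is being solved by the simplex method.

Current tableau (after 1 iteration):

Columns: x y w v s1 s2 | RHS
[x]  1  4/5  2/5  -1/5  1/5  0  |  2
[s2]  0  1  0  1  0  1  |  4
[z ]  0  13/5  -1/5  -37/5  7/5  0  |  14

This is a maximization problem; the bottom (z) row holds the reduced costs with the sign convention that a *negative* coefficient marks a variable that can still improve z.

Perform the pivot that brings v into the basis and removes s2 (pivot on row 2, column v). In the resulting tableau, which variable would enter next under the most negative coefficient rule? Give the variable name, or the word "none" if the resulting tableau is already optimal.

w

Pivot element 1. New z-row = old z-row − (-37/5)·(row 2/1).
Updated z-row coefficients: x: 0, y: 10, w: -1/5, v: 0, s1: 7/5, s2: 37/5.
The most negative is -1/5 in column w, so w would enter next.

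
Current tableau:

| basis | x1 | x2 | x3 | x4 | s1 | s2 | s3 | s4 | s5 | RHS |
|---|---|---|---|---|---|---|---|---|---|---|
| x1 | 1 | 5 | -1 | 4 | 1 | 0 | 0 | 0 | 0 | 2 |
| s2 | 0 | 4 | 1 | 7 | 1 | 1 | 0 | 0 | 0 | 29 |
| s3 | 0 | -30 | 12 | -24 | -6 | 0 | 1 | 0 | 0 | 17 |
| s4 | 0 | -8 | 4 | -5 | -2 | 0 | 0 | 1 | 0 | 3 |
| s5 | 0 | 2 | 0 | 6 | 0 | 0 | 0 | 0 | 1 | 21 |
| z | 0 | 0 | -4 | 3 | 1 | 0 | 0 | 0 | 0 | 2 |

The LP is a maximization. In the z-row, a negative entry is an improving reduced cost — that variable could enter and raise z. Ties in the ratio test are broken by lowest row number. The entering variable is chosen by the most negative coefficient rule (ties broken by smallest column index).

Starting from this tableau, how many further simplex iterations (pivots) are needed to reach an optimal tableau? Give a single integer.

2

pivot: x3 in, s4 out → z = 5
pivot: x2 in, x1 out → z = 37/3
No improving column remains; optimal.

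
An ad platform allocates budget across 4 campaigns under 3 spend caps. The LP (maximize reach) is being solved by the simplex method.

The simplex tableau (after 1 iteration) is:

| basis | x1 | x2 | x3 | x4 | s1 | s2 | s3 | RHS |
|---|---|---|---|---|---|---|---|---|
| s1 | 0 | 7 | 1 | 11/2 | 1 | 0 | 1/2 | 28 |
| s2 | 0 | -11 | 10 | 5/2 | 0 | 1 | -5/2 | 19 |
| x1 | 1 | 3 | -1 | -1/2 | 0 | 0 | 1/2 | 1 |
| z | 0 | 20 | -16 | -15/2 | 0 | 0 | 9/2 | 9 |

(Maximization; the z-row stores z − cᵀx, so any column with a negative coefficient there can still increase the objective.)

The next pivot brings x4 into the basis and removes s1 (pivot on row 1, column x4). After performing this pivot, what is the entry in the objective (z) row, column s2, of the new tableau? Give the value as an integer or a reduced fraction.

Pivot element is row 1, column x4: 11/2.
Normalize row 1: new (row 1, s2) = 0/(11/2) = 0.
z-row ← z-row − (-15/2)·(new row 1): 0 − (-15/2)·0 = 0.

0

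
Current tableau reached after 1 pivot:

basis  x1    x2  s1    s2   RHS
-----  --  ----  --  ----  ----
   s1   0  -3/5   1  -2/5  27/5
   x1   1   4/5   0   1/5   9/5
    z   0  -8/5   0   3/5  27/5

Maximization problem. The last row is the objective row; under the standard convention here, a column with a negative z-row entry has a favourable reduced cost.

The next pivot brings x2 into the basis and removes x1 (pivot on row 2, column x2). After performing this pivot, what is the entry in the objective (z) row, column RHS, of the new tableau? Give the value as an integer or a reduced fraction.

9

Pivot element is row 2, column x2: 4/5.
Normalize row 2: new (row 2, RHS) = (9/5)/(4/5) = 9/4.
z-row ← z-row − (-8/5)·(new row 2): 27/5 − (-8/5)·(9/4) = 9.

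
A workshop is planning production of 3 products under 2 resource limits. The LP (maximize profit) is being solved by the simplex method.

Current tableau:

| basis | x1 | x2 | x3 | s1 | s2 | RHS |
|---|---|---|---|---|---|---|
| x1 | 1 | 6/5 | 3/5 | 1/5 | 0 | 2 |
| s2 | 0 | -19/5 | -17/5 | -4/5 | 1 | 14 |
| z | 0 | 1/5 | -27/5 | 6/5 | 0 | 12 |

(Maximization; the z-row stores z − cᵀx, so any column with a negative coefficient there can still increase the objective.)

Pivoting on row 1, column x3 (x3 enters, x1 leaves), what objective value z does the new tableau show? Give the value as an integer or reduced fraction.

30

Minimum ratio for x3: 2/(3/5) = 10/3.
z changes by −(z-row coeff of x3)·ratio = −(-27/5)·(10/3) = 18.
New z = 12 + 18 = 30.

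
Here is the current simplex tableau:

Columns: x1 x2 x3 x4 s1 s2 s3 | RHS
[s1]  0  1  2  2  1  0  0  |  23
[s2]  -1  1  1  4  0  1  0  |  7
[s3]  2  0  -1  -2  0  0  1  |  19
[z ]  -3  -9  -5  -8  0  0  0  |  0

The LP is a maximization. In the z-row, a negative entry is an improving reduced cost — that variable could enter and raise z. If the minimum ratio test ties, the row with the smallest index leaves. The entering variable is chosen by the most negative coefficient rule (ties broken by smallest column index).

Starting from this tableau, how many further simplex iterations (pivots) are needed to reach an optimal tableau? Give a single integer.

3

pivot: x2 in, s2 out → z = 63
pivot: x1 in, s3 out → z = 177
pivot: x3 in, s1 out → z = 557/3
No improving column remains; optimal.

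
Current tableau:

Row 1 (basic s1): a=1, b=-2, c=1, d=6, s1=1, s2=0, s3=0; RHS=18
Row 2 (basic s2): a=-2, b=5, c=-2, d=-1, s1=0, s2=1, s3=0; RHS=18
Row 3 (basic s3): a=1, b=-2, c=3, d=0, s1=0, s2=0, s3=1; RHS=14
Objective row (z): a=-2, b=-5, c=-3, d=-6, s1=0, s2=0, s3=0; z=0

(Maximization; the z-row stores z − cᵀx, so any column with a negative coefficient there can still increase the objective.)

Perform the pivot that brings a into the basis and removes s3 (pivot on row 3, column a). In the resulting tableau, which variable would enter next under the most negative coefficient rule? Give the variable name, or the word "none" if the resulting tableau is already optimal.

b

Pivot element 1. New z-row = old z-row − (-2)·(row 3/1).
Updated z-row coefficients: a: 0, b: -9, c: 3, d: -6, s1: 0, s2: 0, s3: 2.
The most negative is -9 in column b, so b would enter next.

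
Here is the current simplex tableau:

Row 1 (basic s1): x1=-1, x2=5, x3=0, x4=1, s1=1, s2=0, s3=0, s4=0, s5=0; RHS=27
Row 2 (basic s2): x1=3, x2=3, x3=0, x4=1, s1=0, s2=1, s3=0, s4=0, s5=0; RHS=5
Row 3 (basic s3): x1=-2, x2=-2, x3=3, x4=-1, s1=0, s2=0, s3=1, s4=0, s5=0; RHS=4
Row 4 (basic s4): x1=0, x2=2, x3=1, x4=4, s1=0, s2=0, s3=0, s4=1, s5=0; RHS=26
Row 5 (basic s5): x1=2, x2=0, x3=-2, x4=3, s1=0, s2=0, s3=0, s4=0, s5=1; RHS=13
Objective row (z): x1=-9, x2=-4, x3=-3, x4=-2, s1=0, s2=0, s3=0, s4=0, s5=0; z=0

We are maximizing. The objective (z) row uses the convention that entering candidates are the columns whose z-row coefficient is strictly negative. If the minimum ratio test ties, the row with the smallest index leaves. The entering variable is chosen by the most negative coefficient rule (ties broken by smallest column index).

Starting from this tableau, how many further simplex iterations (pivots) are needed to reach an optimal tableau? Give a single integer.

pivot: x1 in, s2 out → z = 15
pivot: x3 in, s3 out → z = 67/3
No improving column remains; optimal.

2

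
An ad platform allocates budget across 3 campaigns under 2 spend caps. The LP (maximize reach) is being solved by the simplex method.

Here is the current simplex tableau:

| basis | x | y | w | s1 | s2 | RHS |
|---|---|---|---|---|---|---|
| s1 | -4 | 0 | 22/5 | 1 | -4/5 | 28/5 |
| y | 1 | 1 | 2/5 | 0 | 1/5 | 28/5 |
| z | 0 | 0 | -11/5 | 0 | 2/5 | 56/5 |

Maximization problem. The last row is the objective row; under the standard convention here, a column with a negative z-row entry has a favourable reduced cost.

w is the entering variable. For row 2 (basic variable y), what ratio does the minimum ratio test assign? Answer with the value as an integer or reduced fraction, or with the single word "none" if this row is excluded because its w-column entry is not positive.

Ratio = RHS / (w entry) = (28/5) / (2/5) = 14.

14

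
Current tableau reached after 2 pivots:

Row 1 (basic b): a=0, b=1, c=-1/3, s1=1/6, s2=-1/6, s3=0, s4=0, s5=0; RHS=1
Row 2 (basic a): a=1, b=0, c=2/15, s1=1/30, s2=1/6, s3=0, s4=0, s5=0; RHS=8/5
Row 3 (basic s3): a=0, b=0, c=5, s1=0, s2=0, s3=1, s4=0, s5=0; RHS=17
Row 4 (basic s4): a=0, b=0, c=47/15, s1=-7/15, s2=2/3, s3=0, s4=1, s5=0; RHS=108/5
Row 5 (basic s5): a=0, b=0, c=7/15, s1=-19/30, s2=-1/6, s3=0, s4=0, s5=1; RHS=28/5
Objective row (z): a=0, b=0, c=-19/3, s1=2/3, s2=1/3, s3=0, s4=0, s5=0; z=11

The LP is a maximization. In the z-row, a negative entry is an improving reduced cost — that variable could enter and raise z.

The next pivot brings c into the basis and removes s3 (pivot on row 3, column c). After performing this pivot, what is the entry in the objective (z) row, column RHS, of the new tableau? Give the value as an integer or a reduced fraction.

Pivot element is row 3, column c: 5.
Normalize row 3: new (row 3, RHS) = 17/5 = 17/5.
z-row ← z-row − (-19/3)·(new row 3): 11 − (-19/3)·(17/5) = 488/15.

488/15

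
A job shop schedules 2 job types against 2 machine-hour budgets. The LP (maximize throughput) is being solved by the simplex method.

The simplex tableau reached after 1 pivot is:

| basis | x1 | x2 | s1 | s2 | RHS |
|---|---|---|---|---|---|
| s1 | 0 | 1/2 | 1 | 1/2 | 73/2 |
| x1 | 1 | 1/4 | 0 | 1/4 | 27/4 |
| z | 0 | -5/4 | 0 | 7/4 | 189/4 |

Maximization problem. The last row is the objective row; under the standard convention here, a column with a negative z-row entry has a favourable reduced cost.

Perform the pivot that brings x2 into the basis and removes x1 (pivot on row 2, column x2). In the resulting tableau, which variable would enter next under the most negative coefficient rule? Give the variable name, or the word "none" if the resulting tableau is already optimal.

Pivot element 1/4. New z-row = old z-row − (-5/4)·(row 2/(1/4)).
Updated z-row coefficients: x1: 5, x2: 0, s1: 0, s2: 3.
No coefficient is strictly negative; the tableau after this pivot is optimal.

none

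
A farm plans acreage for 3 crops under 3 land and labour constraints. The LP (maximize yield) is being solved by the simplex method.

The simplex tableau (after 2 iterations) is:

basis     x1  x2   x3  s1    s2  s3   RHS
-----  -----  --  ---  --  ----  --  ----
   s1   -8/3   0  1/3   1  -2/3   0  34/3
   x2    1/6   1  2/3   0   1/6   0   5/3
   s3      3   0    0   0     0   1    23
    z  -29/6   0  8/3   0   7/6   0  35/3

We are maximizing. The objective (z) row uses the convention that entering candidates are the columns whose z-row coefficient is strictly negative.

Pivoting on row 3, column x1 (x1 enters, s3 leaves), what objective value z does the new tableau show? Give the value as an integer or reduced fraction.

877/18

Minimum ratio for x1: 23/3 = 23/3.
z changes by −(z-row coeff of x1)·ratio = −(-29/6)·(23/3) = 667/18.
New z = 35/3 + (667/18) = 877/18.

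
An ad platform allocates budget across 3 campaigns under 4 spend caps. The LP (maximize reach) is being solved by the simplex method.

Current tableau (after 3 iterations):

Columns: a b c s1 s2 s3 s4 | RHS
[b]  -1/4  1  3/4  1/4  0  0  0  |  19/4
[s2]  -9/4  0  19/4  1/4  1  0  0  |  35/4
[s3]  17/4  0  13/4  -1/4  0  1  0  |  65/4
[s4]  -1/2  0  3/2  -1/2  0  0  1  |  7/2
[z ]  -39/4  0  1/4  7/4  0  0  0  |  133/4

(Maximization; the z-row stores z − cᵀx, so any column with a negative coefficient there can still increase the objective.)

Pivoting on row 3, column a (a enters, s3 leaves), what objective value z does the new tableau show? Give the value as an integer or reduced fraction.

1199/17

Minimum ratio for a: (65/4)/(17/4) = 65/17.
z changes by −(z-row coeff of a)·ratio = −(-39/4)·(65/17) = 2535/68.
New z = 133/4 + (2535/68) = 1199/17.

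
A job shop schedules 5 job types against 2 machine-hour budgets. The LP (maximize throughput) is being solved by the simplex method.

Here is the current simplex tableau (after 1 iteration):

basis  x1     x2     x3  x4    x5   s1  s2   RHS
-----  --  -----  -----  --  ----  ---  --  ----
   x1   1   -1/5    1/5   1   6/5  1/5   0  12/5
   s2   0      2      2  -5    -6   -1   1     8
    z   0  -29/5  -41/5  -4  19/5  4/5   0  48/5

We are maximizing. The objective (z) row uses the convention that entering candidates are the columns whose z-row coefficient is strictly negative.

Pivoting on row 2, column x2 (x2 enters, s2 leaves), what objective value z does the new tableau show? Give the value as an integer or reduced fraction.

Minimum ratio for x2: 8/2 = 4.
z changes by −(z-row coeff of x2)·ratio = −(-29/5)·4 = 116/5.
New z = 48/5 + (116/5) = 164/5.

164/5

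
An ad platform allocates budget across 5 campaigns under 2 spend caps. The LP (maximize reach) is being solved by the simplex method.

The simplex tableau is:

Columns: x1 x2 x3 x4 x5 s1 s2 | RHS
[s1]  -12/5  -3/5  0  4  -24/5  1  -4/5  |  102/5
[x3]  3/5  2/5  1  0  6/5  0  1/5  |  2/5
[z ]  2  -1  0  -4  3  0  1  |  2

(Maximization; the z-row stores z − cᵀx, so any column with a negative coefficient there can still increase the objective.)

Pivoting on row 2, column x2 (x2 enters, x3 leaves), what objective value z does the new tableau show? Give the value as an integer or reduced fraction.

3

Minimum ratio for x2: (2/5)/(2/5) = 1.
z changes by −(z-row coeff of x2)·ratio = −(-1)·1 = 1.
New z = 2 + 1 = 3.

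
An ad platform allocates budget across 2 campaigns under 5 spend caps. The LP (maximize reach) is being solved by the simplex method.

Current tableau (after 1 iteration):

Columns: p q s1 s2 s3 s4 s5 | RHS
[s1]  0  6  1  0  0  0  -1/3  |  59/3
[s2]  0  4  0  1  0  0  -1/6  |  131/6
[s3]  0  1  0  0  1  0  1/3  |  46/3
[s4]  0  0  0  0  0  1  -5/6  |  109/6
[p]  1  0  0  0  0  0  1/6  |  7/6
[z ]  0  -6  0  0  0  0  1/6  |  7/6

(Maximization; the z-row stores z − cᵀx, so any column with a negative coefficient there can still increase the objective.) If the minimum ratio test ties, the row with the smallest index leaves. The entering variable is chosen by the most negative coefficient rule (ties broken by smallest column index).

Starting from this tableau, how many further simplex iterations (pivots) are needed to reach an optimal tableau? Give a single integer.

2

pivot: q in, s1 out → z = 125/6
pivot: s5 in, p out → z = 22
No improving column remains; optimal.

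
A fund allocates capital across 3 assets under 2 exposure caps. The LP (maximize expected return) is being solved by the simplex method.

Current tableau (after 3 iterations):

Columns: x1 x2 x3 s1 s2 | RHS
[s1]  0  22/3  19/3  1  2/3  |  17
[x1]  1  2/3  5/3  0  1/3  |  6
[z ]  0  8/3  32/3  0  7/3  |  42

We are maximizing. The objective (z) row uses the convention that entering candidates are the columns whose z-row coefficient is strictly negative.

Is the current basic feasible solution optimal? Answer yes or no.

No objective-row coefficient is strictly negative, so no entering variable exists; the tableau is optimal.

yes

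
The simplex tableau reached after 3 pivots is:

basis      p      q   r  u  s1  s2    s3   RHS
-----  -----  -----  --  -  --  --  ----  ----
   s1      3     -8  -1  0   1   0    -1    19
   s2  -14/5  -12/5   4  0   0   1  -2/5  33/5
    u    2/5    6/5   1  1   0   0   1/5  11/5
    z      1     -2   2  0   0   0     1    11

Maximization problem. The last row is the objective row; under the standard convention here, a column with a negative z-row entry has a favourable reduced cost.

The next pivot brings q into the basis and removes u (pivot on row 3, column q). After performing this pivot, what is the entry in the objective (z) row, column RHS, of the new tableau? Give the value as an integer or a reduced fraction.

44/3

Pivot element is row 3, column q: 6/5.
Normalize row 3: new (row 3, RHS) = (11/5)/(6/5) = 11/6.
z-row ← z-row − (-2)·(new row 3): 11 − (-2)·(11/6) = 44/3.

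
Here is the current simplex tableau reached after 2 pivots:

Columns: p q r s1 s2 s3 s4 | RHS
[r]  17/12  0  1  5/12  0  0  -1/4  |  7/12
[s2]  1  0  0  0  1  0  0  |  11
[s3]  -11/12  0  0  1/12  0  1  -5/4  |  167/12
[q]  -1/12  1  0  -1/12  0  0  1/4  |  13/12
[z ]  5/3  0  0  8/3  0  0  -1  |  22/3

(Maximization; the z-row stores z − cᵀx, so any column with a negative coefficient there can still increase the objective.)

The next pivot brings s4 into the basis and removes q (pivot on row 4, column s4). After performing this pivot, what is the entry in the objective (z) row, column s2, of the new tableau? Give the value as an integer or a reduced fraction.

Pivot element is row 4, column s4: 1/4.
Normalize row 4: new (row 4, s2) = 0/(1/4) = 0.
z-row ← z-row − (-1)·(new row 4): 0 − (-1)·0 = 0.

0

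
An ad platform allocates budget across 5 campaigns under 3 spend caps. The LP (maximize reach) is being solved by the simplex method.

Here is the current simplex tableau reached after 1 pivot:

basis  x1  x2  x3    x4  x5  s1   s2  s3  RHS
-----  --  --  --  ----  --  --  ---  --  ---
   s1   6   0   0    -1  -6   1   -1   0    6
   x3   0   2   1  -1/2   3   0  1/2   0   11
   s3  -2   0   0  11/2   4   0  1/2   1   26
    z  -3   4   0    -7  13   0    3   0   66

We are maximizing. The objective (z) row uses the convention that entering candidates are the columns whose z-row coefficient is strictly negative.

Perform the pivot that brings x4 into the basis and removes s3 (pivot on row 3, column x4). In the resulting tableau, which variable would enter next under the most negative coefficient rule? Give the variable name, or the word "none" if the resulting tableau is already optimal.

Pivot element 11/2. New z-row = old z-row − (-7)·(row 3/(11/2)).
Updated z-row coefficients: x1: -61/11, x2: 4, x3: 0, x4: 0, x5: 199/11, s1: 0, s2: 40/11, s3: 14/11.
The most negative is -61/11 in column x1, so x1 would enter next.

x1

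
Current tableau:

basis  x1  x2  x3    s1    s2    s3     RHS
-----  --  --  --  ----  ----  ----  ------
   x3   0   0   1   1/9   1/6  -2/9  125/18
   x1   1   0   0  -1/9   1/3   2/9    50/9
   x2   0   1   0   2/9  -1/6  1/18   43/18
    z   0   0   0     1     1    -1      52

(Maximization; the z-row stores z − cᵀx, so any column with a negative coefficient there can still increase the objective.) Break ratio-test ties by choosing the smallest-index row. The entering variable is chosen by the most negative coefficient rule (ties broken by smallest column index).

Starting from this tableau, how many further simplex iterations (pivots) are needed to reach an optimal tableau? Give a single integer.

1

pivot: s3 in, x1 out → z = 77
No improving column remains; optimal.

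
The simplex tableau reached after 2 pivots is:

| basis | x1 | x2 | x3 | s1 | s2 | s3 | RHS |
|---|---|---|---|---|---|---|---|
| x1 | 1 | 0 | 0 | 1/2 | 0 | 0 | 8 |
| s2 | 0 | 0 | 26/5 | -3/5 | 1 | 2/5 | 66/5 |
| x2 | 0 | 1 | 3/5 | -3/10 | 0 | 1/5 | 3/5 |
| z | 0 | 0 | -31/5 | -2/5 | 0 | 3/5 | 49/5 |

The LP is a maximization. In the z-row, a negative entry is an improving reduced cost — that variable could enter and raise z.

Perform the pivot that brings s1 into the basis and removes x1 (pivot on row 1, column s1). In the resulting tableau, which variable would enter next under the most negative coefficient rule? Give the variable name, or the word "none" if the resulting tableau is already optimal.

x3

Pivot element 1/2. New z-row = old z-row − (-2/5)·(row 1/(1/2)).
Updated z-row coefficients: x1: 4/5, x2: 0, x3: -31/5, s1: 0, s2: 0, s3: 3/5.
The most negative is -31/5 in column x3, so x3 would enter next.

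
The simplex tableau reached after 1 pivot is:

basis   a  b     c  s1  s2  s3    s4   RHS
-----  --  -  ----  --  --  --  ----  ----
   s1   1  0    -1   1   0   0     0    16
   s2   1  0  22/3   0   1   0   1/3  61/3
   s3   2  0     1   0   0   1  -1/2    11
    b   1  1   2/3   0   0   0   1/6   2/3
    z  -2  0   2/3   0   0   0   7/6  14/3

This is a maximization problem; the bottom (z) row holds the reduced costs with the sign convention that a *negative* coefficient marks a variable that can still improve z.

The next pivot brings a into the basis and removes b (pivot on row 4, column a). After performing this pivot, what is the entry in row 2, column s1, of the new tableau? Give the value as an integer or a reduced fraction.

Pivot element is row 4, column a: 1.
Normalize row 4: new (row 4, s1) = 0/1 = 0.
row 2 ← row 2 − 1·(new row 4): 0 − 1·0 = 0.

0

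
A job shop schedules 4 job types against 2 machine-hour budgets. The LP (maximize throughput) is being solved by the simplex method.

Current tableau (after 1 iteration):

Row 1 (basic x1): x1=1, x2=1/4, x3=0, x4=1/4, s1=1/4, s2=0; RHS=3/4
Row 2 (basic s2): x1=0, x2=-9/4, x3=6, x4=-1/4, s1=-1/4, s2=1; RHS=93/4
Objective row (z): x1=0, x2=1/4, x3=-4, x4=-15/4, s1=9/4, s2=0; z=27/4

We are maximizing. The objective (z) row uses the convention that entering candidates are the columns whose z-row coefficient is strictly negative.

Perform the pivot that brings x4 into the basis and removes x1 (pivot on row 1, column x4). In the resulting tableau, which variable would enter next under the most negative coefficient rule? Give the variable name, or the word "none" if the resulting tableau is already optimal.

Pivot element 1/4. New z-row = old z-row − (-15/4)·(row 1/(1/4)).
Updated z-row coefficients: x1: 15, x2: 4, x3: -4, x4: 0, s1: 6, s2: 0.
The most negative is -4 in column x3, so x3 would enter next.

x3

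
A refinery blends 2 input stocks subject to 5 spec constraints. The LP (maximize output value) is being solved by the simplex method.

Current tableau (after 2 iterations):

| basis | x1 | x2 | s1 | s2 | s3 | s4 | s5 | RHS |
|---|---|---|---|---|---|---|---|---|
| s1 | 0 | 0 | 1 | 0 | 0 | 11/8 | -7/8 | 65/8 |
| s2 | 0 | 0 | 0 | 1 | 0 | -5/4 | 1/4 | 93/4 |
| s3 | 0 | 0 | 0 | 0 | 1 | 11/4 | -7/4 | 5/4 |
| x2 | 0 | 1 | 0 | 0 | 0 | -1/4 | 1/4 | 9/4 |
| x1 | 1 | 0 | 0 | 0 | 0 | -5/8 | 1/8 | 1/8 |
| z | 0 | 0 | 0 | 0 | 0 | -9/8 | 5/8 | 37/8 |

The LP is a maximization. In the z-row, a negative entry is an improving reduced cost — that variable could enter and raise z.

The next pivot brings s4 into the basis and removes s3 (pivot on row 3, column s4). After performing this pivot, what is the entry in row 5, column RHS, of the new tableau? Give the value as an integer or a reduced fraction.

9/22

Pivot element is row 3, column s4: 11/4.
Normalize row 3: new (row 3, RHS) = (5/4)/(11/4) = 5/11.
row 5 ← row 5 − (-5/8)·(new row 3): 1/8 − (-5/8)·(5/11) = 9/22.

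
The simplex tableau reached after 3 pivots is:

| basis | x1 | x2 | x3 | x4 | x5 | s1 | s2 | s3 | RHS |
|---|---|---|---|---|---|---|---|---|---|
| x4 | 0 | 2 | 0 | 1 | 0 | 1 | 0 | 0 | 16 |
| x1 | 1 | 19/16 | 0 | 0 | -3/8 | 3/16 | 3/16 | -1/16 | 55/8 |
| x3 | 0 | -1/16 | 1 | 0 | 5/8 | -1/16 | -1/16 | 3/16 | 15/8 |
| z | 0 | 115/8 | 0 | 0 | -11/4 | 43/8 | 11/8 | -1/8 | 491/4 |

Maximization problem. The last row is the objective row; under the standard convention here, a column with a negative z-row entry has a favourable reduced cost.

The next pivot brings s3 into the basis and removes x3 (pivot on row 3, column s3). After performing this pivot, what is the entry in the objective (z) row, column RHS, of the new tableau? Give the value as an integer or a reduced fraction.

Pivot element is row 3, column s3: 3/16.
Normalize row 3: new (row 3, RHS) = (15/8)/(3/16) = 10.
z-row ← z-row − (-1/8)·(new row 3): 491/4 − (-1/8)·10 = 124.

124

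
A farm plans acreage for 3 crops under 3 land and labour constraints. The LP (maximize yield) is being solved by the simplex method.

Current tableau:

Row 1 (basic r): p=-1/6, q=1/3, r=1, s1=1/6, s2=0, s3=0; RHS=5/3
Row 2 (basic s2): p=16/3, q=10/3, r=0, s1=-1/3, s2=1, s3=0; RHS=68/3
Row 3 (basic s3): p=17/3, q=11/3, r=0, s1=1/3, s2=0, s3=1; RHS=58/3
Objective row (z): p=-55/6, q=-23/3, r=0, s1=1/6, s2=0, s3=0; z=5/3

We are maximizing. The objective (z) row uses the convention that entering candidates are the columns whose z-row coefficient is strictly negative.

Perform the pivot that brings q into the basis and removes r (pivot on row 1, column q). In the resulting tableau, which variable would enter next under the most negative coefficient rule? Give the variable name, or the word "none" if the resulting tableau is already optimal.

Pivot element 1/3. New z-row = old z-row − (-23/3)·(row 1/(1/3)).
Updated z-row coefficients: p: -13, q: 0, r: 23, s1: 4, s2: 0, s3: 0.
The most negative is -13 in column p, so p would enter next.

p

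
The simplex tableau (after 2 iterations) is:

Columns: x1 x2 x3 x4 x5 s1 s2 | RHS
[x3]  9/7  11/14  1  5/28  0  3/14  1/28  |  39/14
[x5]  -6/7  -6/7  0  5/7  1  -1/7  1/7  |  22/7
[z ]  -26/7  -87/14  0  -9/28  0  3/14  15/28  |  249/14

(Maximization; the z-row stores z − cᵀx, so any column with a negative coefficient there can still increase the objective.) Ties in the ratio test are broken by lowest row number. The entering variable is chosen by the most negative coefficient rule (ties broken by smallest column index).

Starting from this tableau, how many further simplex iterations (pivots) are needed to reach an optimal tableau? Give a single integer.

pivot: x2 in, x3 out → z = 438/11
No improving column remains; optimal.

1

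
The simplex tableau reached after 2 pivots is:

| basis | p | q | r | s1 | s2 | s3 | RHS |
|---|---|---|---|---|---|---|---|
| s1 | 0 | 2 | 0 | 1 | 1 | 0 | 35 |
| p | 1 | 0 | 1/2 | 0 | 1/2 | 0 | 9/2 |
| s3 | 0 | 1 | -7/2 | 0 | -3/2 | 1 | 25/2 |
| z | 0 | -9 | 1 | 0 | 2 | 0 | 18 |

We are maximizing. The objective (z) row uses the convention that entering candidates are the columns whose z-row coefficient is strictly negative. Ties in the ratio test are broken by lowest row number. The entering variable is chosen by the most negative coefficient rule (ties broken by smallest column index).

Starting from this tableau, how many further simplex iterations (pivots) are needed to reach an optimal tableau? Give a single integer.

pivot: q in, s3 out → z = 261/2
pivot: r in, s1 out → z = 2437/14
No improving column remains; optimal.

2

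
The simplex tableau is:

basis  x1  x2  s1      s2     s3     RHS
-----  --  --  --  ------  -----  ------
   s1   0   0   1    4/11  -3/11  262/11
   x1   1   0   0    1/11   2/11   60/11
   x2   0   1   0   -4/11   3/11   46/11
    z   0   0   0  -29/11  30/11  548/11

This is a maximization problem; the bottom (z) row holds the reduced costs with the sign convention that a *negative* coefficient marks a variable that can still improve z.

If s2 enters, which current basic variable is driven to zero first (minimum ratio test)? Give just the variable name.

x1

Ratios: row 1 (s1): (262/11)/(4/11) = 131/2; row 2 (x1): (60/11)/(1/11) = 60; row 3 (x2): entry -4/11 ≤ 0, skip.
Minimum ratio 60 is in the x1 row, so x1 leaves.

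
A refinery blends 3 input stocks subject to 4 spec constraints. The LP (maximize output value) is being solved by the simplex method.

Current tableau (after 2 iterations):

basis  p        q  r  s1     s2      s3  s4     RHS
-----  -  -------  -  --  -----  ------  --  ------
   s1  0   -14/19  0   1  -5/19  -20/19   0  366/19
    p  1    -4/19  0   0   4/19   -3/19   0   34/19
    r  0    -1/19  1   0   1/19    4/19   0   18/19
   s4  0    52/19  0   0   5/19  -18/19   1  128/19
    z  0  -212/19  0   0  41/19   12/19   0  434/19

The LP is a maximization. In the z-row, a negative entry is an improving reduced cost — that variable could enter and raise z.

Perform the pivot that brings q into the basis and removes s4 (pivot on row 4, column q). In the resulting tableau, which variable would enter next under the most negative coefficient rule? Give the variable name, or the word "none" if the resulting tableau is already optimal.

Pivot element 52/19. New z-row = old z-row − (-212/19)·(row 4/(52/19)).
Updated z-row coefficients: p: 0, q: 0, r: 0, s1: 0, s2: 42/13, s3: -42/13, s4: 53/13.
The most negative is -42/13 in column s3, so s3 would enter next.

s3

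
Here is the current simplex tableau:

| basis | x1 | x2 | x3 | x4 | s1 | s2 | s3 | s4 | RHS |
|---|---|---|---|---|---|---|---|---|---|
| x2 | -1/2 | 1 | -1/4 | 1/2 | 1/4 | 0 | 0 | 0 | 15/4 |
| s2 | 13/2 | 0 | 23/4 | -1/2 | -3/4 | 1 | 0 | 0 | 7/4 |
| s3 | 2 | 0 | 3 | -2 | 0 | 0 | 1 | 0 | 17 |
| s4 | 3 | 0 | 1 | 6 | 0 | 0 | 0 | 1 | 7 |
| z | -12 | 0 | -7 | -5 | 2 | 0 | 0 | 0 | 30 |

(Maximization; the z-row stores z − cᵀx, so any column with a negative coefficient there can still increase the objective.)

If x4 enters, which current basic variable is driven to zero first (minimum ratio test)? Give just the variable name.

s4

Ratios: row 1 (x2): (15/4)/(1/2) = 15/2; row 2 (s2): entry -1/2 ≤ 0, skip; row 3 (s3): entry -2 ≤ 0, skip; row 4 (s4): 7/6 = 7/6.
Minimum ratio 7/6 is in the s4 row, so s4 leaves.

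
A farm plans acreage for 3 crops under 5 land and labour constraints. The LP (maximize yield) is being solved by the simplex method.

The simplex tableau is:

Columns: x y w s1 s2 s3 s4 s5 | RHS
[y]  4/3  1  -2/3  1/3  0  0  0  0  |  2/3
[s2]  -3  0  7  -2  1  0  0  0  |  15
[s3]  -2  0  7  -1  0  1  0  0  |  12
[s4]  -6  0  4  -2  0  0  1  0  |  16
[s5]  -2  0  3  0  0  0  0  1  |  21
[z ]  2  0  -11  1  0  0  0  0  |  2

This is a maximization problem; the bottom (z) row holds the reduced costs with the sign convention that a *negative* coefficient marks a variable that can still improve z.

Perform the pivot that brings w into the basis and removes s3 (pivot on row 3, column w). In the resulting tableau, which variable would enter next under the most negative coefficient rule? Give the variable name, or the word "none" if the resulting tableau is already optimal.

Pivot element 7. New z-row = old z-row − (-11)·(row 3/7).
Updated z-row coefficients: x: -8/7, y: 0, w: 0, s1: -4/7, s2: 0, s3: 11/7, s4: 0, s5: 0.
The most negative is -8/7 in column x, so x would enter next.

x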